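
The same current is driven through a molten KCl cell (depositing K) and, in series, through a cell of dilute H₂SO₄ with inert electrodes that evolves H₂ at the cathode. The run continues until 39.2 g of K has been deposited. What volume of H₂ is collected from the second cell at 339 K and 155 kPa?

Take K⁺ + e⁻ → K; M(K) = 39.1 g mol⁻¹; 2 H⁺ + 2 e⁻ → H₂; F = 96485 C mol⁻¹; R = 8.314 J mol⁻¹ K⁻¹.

n(K) = 39.2 / 39.1 = 1.003 mol, so n(e⁻) = 1 × 1.003 = 1.003 mol.
The cells are in series, so the same 1.003 mol of electrons passes through the second cell.
2 H⁺ + 2 e⁻ → H₂ — 2 mol e⁻ per mol H₂, so n(H₂) = 1.003/2 = 0.5013 mol.
V = nRT/P = (0.5013 × 8.314 × 339) / (155 × 10³) = 0.00912 m³ = 9.12 L.

9.12 L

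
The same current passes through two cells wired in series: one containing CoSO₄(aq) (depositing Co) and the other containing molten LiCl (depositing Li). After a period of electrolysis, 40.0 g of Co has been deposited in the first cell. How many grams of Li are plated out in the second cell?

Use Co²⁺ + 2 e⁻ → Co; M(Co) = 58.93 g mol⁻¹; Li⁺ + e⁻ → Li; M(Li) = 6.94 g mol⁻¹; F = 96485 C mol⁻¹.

9.42 g

n(Co) = 40.0 / 58.93 = 0.6788 mol.
Since Co²⁺ + 2 e⁻ → Co, n(e⁻) passed = 2 × 0.6788 = 1.358 mol.
Cells in series carry the same charge, so the same 1.358 mol of electrons passes through cell 2.
Li⁺ + e⁻ → Li, so n(Li) = 1.358 / 1 = 1.358 mol.
m(Li) = 1.358 × 6.94 = 9.42 g.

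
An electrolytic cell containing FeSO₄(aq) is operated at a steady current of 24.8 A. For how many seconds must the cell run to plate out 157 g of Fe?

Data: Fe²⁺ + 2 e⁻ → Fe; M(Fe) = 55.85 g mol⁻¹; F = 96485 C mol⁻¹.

n(Fe) = m/M = 157 / 55.85 = 2.811 mol.
Each Fe atom requires 2 electrons, so n(e⁻) = 2 × 2.811 = 5.622 mol.
Q = n(e⁻)·F = 5.622 × 96485 = 542500 C.
t = Q/I = 542500 / 24.80 A = 21870 s.

21900 s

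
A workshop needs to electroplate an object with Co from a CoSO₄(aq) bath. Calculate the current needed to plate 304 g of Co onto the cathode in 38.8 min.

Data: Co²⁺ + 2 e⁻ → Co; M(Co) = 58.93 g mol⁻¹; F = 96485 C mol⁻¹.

n(Co) = 304 / 58.93 = 5.159 mol.
n(e⁻) = 2 × 5.159 = 10.32 mol.
Q = n(e⁻)·F = 10.32 × 96485 = 995500 C.
I = Q/t = 995500 / 2328.0 s = 428 A.

428 A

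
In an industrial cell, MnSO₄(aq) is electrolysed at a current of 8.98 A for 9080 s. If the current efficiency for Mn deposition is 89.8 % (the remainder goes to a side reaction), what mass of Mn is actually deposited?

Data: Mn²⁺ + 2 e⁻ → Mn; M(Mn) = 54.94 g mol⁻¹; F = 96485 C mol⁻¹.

Q = I·t = 8.980 × 9080.0 = 81540 C.
n(e⁻) = 81540/96485 = 0.8451 mol; theoretically n(Mn) = 0.8451/2 = 0.4225 mol, m_theo = 23.21 g.
At 89.8 % efficiency, m_actual = 0.898 × 23.21 = 20.8 g.

20.8 g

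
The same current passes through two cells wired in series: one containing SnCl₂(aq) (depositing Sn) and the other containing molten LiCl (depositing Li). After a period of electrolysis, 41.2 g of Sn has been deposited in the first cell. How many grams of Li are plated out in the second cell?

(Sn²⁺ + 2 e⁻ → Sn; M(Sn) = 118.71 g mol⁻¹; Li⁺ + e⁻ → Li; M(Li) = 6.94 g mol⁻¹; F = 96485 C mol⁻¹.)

4.82 g

n(Sn) = 41.2 / 118.71 = 0.3471 mol.
Since Sn²⁺ + 2 e⁻ → Sn, n(e⁻) passed = 2 × 0.3471 = 0.6941 mol.
Cells in series carry the same charge, so the same 0.6941 mol of electrons passes through cell 2.
Li⁺ + e⁻ → Li, so n(Li) = 0.6941 / 1 = 0.6941 mol.
m(Li) = 0.6941 × 6.94 = 4.82 g.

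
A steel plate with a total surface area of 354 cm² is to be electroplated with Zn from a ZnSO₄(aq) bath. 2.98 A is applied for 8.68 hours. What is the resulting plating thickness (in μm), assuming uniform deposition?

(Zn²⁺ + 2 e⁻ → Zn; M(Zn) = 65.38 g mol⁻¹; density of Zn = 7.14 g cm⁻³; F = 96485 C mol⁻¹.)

125 μm

Q = I·t = 2.980 × 31248 = 93120 C; n(e⁻) = 0.9651 mol.
n(Zn) = n(e⁻)/2 = 0.4826 mol, so m = 0.4826 × 65.38 = 31.55 g.
Volume = m/ρ = 31.55 / 7.14 = 4.419 cm³.
Thickness = V/A = 4.419 / 354 = 0.0125 cm = 125 μm.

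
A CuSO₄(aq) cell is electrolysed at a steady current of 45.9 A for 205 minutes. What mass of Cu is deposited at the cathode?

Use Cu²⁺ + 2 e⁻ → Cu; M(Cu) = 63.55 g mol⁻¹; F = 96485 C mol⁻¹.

Q = I·t = 45.90 A × 12300 s = 564600 C.
n(e⁻) = Q/F = 564600 / 96485 = 5.851 mol.
Cu²⁺ + 2 e⁻ → Cu, so n(Cu) = n(e⁻)/2 = 2.926 mol.
m = n·M = 2.926 × 63.55 = 186 g.

186 g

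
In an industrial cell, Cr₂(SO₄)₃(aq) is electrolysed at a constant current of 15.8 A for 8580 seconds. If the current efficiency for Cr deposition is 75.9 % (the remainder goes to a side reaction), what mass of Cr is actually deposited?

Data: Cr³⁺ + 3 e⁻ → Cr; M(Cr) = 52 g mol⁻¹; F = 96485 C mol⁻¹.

18.5 g

Q = I·t = 15.80 × 8580.0 = 135600 C.
n(e⁻) = 135600/96485 = 1.405 mol; theoretically n(Cr) = 1.405/3 = 0.4683 mol, m_theo = 24.35 g.
At 75.9 % efficiency, m_actual = 0.759 × 24.35 = 18.5 g.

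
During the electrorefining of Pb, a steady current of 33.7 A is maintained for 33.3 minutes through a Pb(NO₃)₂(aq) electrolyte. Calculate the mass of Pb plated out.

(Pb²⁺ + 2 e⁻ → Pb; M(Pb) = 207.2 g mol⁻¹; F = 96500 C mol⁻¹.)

72.3 g

Q = I·t = 33.70 A × 1998.0 s = 67330 C.
n(e⁻) = Q/F = 67330 / 96500 = 0.6977 mol.
Pb²⁺ + 2 e⁻ → Pb, so n(Pb) = n(e⁻)/2 = 0.3489 mol.
m = n·M = 0.3489 × 207.2 = 72.3 g.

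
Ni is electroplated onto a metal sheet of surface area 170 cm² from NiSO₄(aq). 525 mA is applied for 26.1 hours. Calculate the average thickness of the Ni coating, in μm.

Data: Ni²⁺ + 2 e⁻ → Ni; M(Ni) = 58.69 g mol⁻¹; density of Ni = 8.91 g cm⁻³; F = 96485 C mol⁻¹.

99.0 μm

Q = I·t = 0.5250 × 93960 = 49330 C; n(e⁻) = 0.5113 mol.
n(Ni) = n(e⁻)/2 = 0.2556 mol, so m = 0.2556 × 58.69 = 15.00 g.
Volume = m/ρ = 15.00 / 8.91 = 1.684 cm³.
Thickness = V/A = 1.684 / 170 = 0.00990 cm = 99.0 μm.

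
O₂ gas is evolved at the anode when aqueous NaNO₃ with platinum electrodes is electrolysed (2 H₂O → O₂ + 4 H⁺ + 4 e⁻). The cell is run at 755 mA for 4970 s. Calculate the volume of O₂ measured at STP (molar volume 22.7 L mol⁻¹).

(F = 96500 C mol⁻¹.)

0.221 L

Q = I·t = 0.7550 A × 4970.0 s = 3752 C.
n(e⁻) = Q/F = 3752 / 96500 = 0.03888 mol.
4 electrons are transferred per O₂ molecule, so n(O₂) = 0.03888 / 4 = 0.009721 mol.
V = n × V_m = 0.009721 × 22.7 = 0.221 L.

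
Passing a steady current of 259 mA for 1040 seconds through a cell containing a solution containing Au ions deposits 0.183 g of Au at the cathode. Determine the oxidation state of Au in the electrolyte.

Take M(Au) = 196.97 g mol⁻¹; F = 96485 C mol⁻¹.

+3

Q = I·t = 0.2590 A × 1040.0 s = 269.4 C, so n(e⁻) = 269.4/96485 = 0.002792 mol.
n(Au) deposited = 0.183 / 196.97 = 0.0009291 mol.
Electrons per atom = n(e⁻)/n(Au) = 0.002792 / 0.0009291 = 3.00 ≈ 3, so the ion is Au³⁺.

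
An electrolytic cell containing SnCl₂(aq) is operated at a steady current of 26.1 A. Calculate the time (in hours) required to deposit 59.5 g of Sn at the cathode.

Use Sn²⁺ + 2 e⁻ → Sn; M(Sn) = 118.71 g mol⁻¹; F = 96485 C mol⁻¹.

1.03 h

n(Sn) = m/M = 59.5 / 118.71 = 0.5012 mol.
Each Sn atom requires 2 electrons, so n(e⁻) = 2 × 0.5012 = 1.002 mol.
Q = n(e⁻)·F = 1.002 × 96485 = 96720 C.
t = Q/I = 96720 / 26.10 A = 3706 s = 1.03 h.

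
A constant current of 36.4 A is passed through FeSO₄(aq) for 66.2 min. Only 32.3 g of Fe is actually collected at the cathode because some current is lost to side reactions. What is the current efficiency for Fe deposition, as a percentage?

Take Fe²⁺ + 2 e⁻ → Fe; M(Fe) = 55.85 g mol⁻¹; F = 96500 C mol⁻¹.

Q = I·t = 36.40 × 3972.0 = 144600 C; n(e⁻) = 144600/96500 = 1.498 mol.
Theoretical n(Fe) = n(e⁻)/2 = 0.7491 mol, i.e. m_theo = 0.7491 × 55.85 = 41.84 g.
Efficiency = m_actual / m_theo = 32.3 / 41.84 = 77.2 %.

77.2 %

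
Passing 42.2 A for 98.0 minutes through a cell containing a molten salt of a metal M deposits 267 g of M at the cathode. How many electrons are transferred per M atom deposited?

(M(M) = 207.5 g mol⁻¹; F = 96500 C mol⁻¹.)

Q = I·t = 42.20 A × 5880.0 s = 248100 C, so n(e⁻) = 248100/96500 = 2.571 mol.
n(M) deposited = 267 / 207.5 = 1.287 mol.
Electrons per atom = n(e⁻)/n(M) = 2.571 / 1.287 = 2.00 ≈ 2, so the ion is M²⁺.

2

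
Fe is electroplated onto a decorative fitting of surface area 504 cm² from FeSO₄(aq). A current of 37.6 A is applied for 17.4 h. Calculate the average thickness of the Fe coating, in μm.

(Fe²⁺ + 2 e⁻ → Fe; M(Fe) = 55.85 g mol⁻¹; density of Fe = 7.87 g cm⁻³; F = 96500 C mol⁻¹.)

1720 μm

Q = I·t = 37.60 × 62640 = 2355000 C; n(e⁻) = 24.41 mol.
n(Fe) = n(e⁻)/2 = 12.20 mol, so m = 12.20 × 55.85 = 681.6 g.
Volume = m/ρ = 681.6 / 7.87 = 86.60 cm³.
Thickness = V/A = 86.60 / 504 = 0.172 cm = 1720 μm.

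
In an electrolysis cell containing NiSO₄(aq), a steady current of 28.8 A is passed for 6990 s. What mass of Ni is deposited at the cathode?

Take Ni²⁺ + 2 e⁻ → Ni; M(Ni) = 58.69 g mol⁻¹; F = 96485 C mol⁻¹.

Q = I·t = 28.80 A × 6990.0 s = 201300 C.
n(e⁻) = Q/F = 201300 / 96485 = 2.086 mol.
Ni²⁺ + 2 e⁻ → Ni, so n(Ni) = n(e⁻)/2 = 1.043 mol.
m = n·M = 1.043 × 58.69 = 61.2 g.

61.2 g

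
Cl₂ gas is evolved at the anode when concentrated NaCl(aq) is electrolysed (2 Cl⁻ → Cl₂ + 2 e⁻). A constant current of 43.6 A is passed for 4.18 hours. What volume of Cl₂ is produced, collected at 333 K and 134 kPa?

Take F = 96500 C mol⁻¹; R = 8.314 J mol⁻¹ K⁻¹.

Q = I·t = 43.60 A × 15048 s = 656100 C.
n(e⁻) = Q/F = 656100 / 96500 = 6.799 mol.
2 electrons are transferred per Cl₂ molecule, so n(Cl₂) = 6.799 / 2 = 3.399 mol.
V = nRT/P = (3.399 × 8.314 × 333) / (134 × 10³ Pa) = 0.0702 m³ = 70.2 L.

70.2 L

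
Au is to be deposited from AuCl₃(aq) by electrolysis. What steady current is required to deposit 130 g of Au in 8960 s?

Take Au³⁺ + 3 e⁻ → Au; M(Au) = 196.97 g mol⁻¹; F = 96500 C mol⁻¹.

21.3 A

n(Au) = 130 / 196.97 = 0.6600 mol.
n(e⁻) = 3 × 0.6600 = 1.980 mol.
Q = n(e⁻)·F = 1.980 × 96500 = 191100 C.
I = Q/t = 191100 / 8960.0 s = 21.3 A.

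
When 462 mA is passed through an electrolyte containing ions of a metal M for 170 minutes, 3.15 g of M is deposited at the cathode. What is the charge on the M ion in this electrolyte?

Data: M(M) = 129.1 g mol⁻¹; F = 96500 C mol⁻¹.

+2

Q = I·t = 0.4620 A × 10200 s = 4712 C, so n(e⁻) = 4712/96500 = 0.04883 mol.
n(M) deposited = 3.15 / 129.1 = 0.02440 mol.
Electrons per atom = n(e⁻)/n(M) = 0.04883 / 0.02440 = 2.00 ≈ 2, so the ion is M²⁺.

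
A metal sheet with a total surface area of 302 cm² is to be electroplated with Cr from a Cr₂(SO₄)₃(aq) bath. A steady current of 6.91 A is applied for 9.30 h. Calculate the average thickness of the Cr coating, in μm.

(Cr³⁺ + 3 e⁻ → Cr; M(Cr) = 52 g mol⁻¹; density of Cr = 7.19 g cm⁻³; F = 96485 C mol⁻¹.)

Q = I·t = 6.910 × 33480 = 231300 C; n(e⁻) = 2.398 mol.
n(Cr) = n(e⁻)/3 = 0.7992 mol, so m = 0.7992 × 52 = 41.56 g.
Volume = m/ρ = 41.56 / 7.19 = 5.780 cm³.
Thickness = V/A = 5.780 / 302 = 0.0191 cm = 191 μm.

191 μm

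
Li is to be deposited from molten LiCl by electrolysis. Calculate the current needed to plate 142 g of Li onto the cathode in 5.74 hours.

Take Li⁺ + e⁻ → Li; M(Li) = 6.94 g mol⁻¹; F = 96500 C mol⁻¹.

n(Li) = 142 / 6.94 = 20.46 mol.
n(e⁻) = 1 × 20.46 = 20.46 mol.
Q = n(e⁻)·F = 20.46 × 96500 = 1974000 C.
I = Q/t = 1974000 / 20664 s = 95.6 A.

95.6 A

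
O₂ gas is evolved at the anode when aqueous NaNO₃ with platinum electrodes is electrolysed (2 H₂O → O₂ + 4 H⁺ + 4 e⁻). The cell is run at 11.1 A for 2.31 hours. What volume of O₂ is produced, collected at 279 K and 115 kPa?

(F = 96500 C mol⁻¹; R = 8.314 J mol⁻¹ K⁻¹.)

4.82 L

Q = I·t = 11.10 A × 8316.0 s = 92310 C.
n(e⁻) = Q/F = 92310 / 96500 = 0.9566 mol.
4 electrons are transferred per O₂ molecule, so n(O₂) = 0.9566 / 4 = 0.2391 mol.
V = nRT/P = (0.2391 × 8.314 × 279) / (115 × 10³ Pa) = 0.00482 m³ = 4.82 L.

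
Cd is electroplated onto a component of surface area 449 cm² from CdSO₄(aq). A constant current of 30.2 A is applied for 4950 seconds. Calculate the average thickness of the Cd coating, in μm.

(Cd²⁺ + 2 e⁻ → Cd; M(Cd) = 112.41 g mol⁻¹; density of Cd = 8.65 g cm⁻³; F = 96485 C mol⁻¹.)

Q = I·t = 30.20 × 4950.0 = 149500 C; n(e⁻) = 1.549 mol.
n(Cd) = n(e⁻)/2 = 0.7747 mol, so m = 0.7747 × 112.41 = 87.08 g.
Volume = m/ρ = 87.08 / 8.65 = 10.07 cm³.
Thickness = V/A = 10.07 / 449 = 0.0224 cm = 224 μm.

224 μm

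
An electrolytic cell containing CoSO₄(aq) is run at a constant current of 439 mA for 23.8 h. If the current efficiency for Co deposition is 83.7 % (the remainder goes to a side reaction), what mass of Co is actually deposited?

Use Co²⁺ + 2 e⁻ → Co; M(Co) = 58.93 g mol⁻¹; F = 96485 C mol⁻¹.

Q = I·t = 0.4390 × 85680 = 37610 C.
n(e⁻) = 37610/96485 = 0.3898 mol; theoretically n(Co) = 0.3898/2 = 0.1949 mol, m_theo = 11.49 g.
At 83.7 % efficiency, m_actual = 0.837 × 11.49 = 9.61 g.

9.61 g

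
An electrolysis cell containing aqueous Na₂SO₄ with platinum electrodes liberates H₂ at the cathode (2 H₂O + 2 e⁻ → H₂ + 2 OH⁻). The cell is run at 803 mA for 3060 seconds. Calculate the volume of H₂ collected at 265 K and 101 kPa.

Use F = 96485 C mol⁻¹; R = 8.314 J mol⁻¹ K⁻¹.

Q = I·t = 0.8030 A × 3060.0 s = 2457 C.
n(e⁻) = Q/F = 2457 / 96485 = 0.02547 mol.
2 electrons are transferred per H₂ molecule, so n(H₂) = 0.02547 / 2 = 0.01273 mol.
V = nRT/P = (0.01273 × 8.314 × 265) / (101 × 10³ Pa) = 2.78 × 10⁻⁴ m³ = 0.278 L.

0.278 L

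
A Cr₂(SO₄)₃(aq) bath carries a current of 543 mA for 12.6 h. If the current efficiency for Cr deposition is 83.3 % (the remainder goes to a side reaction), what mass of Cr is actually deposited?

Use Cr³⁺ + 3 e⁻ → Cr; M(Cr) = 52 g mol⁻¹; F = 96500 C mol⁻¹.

Q = I·t = 0.5430 × 45360 = 24630 C.
n(e⁻) = 24630/96500 = 0.2552 mol; theoretically n(Cr) = 0.2552/3 = 0.08508 mol, m_theo = 4.424 g.
At 83.3 % efficiency, m_actual = 0.833 × 4.424 = 3.69 g.

3.69 g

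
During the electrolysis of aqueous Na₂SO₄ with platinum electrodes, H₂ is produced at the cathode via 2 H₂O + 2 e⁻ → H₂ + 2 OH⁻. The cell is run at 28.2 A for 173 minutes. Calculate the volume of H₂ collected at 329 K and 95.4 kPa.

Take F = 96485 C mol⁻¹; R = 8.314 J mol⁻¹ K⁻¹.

43.5 L

Q = I·t = 28.20 A × 10380 s = 292700 C.
n(e⁻) = Q/F = 292700 / 96485 = 3.034 mol.
2 electrons are transferred per H₂ molecule, so n(H₂) = 3.034 / 2 = 1.517 mol.
V = nRT/P = (1.517 × 8.314 × 329) / (95.4 × 10³ Pa) = 0.0435 m³ = 43.5 L.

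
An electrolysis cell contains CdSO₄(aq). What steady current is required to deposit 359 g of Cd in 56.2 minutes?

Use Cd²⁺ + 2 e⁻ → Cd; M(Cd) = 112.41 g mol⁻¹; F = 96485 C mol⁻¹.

n(Cd) = 359 / 112.41 = 3.194 mol.
n(e⁻) = 2 × 3.194 = 6.387 mol.
Q = n(e⁻)·F = 6.387 × 96485 = 616300 C.
I = Q/t = 616300 / 3372.0 s = 183 A.

183 A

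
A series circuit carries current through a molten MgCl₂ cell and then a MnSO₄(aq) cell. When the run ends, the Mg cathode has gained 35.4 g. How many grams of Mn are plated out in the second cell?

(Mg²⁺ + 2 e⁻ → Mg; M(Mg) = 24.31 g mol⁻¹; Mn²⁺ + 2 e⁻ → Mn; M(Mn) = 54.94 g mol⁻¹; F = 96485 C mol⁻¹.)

n(Mg) = 35.4 / 24.31 = 1.456 mol.
Since Mg²⁺ + 2 e⁻ → Mg, n(e⁻) passed = 2 × 1.456 = 2.912 mol.
Cells in series carry the same charge, so the same 2.912 mol of electrons passes through cell 2.
Mn²⁺ + 2 e⁻ → Mn, so n(Mn) = 2.912 / 2 = 1.456 mol.
m(Mn) = 1.456 × 54.94 = 80.0 g.

80.0 g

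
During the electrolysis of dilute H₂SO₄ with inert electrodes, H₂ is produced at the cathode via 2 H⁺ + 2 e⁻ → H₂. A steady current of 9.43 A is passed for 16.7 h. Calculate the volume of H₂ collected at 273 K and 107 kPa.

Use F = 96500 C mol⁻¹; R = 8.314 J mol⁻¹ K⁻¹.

62.3 L

Q = I·t = 9.430 A × 60120 s = 566900 C.
n(e⁻) = Q/F = 566900 / 96500 = 5.875 mol.
2 electrons are transferred per H₂ molecule, so n(H₂) = 5.875 / 2 = 2.937 mol.
V = nRT/P = (2.937 × 8.314 × 273) / (107 × 10³ Pa) = 0.0623 m³ = 62.3 L.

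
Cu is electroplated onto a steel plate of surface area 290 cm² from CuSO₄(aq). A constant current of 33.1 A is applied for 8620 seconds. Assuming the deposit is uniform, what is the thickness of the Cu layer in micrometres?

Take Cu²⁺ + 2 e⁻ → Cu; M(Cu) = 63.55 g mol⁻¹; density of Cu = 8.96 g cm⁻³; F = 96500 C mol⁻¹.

Q = I·t = 33.10 × 8620.0 = 285300 C; n(e⁻) = 2.957 mol.
n(Cu) = n(e⁻)/2 = 1.478 mol, so m = 1.478 × 63.55 = 93.95 g.
Volume = m/ρ = 93.95 / 8.96 = 10.49 cm³.
Thickness = V/A = 10.49 / 290 = 0.0362 cm = 362 μm.

362 μm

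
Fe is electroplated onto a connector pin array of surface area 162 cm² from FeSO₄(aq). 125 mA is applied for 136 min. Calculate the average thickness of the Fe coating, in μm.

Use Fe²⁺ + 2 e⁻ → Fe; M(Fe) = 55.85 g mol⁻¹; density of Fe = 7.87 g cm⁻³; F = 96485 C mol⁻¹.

2.32 μm

Q = I·t = 0.1250 × 8160.0 = 1020 C; n(e⁻) = 0.01057 mol.
n(Fe) = n(e⁻)/2 = 0.005286 mol, so m = 0.005286 × 55.85 = 0.2952 g.
Volume = m/ρ = 0.2952 / 7.87 = 0.03751 cm³.
Thickness = V/A = 0.03751 / 162 = 2.32 × 10⁻⁴ cm = 2.32 μm.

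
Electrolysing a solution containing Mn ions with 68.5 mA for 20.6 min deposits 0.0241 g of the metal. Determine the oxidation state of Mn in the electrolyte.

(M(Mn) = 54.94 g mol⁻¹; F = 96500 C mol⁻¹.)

+2

Q = I·t = 0.06850 A × 1236.0 s = 84.67 C, so n(e⁻) = 84.67/96500 = 0.0008774 mol.
n(Mn) deposited = 0.0241 / 54.94 = 0.0004387 mol.
Electrons per atom = n(e⁻)/n(Mn) = 0.0008774 / 0.0004387 = 2.00 ≈ 2, so the ion is Mn²⁺.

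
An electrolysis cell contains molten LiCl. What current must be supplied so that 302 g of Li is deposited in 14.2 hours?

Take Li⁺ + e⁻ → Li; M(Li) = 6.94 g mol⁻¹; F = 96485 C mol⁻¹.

n(Li) = 302 / 6.94 = 43.52 mol.
n(e⁻) = 1 × 43.52 = 43.52 mol.
Q = n(e⁻)·F = 43.52 × 96485 = 4199000 C.
I = Q/t = 4199000 / 51120 s = 82.1 A.

82.1 A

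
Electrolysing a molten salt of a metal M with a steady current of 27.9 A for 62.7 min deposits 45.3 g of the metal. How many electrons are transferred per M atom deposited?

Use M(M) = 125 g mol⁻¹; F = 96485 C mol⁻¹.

3

Q = I·t = 27.90 A × 3762.0 s = 105000 C, so n(e⁻) = 105000/96485 = 1.088 mol.
n(M) deposited = 45.3 / 125 = 0.3624 mol.
Electrons per atom = n(e⁻)/n(M) = 1.088 / 0.3624 = 3.00 ≈ 3, so the ion is M³⁺.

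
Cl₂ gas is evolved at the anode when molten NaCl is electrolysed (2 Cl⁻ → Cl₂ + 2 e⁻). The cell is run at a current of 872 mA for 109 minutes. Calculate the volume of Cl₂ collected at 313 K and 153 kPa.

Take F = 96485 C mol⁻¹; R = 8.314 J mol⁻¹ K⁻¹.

Q = I·t = 0.8720 A × 6540.0 s = 5703 C.
n(e⁻) = Q/F = 5703 / 96485 = 0.05911 mol.
2 electrons are transferred per Cl₂ molecule, so n(Cl₂) = 0.05911 / 2 = 0.02955 mol.
V = nRT/P = (0.02955 × 8.314 × 313) / (153 × 10³ Pa) = 5.03 × 10⁻⁴ m³ = 0.503 L.

0.503 L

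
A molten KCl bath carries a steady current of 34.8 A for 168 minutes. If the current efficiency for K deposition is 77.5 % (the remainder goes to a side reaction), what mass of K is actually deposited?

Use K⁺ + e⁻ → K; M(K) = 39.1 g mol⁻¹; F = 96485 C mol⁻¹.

Q = I·t = 34.80 × 10080 = 350800 C.
n(e⁻) = 350800/96485 = 3.636 mol; theoretically n(K) = 3.636/1 = 3.636 mol, m_theo = 142.2 g.
At 77.5 % efficiency, m_actual = 0.775 × 142.2 = 110 g.

110 g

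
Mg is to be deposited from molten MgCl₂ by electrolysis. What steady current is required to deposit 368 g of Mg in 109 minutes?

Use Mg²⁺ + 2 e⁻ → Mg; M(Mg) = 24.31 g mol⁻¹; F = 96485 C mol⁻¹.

447 A

n(Mg) = 368 / 24.31 = 15.14 mol.
n(e⁻) = 2 × 15.14 = 30.28 mol.
Q = n(e⁻)·F = 30.28 × 96485 = 2921000 C.
I = Q/t = 2921000 / 6540.0 s = 447 A.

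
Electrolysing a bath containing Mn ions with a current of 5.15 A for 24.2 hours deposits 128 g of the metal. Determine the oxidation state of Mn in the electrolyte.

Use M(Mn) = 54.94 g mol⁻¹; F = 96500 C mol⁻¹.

+2

Q = I·t = 5.150 A × 87120 s = 448700 C, so n(e⁻) = 448700/96500 = 4.649 mol.
n(Mn) deposited = 128 / 54.94 = 2.330 mol.
Electrons per atom = n(e⁻)/n(Mn) = 4.649 / 2.330 = 2.00 ≈ 2, so the ion is Mn²⁺.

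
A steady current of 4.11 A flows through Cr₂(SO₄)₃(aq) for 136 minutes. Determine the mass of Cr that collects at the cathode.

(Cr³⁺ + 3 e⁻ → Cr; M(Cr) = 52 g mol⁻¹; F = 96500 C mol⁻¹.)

6.02 g

Q = I·t = 4.110 A × 8160.0 s = 33540 C.
n(e⁻) = Q/F = 33540 / 96500 = 0.3475 mol.
Cr³⁺ + 3 e⁻ → Cr, so n(Cr) = n(e⁻)/3 = 0.1158 mol.
m = n·M = 0.1158 × 52 = 6.02 g.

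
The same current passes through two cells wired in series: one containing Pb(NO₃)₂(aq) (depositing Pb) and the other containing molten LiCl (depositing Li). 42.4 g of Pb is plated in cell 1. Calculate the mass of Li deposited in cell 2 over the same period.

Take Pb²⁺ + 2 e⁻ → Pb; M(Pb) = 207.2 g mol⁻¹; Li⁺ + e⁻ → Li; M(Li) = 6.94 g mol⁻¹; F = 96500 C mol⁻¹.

2.84 g

n(Pb) = 42.4 / 207.2 = 0.2046 mol.
Since Pb²⁺ + 2 e⁻ → Pb, n(e⁻) passed = 2 × 0.2046 = 0.4093 mol.
Cells in series carry the same charge, so the same 0.4093 mol of electrons passes through cell 2.
Li⁺ + e⁻ → Li, so n(Li) = 0.4093 / 1 = 0.4093 mol.
m(Li) = 0.4093 × 6.94 = 2.84 g.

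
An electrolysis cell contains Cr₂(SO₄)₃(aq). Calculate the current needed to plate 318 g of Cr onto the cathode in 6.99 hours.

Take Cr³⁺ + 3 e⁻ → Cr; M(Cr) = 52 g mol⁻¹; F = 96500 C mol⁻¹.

70.4 A

n(Cr) = 318 / 52 = 6.115 mol.
n(e⁻) = 3 × 6.115 = 18.35 mol.
Q = n(e⁻)·F = 18.35 × 96500 = 1770000 C.
I = Q/t = 1770000 / 25164 s = 70.4 A.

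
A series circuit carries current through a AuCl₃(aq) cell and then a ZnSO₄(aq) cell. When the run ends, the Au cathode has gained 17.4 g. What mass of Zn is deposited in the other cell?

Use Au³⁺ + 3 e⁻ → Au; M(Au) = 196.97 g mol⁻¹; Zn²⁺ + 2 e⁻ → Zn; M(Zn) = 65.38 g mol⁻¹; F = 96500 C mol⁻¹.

n(Au) = 17.4 / 196.97 = 0.08834 mol.
Since Au³⁺ + 3 e⁻ → Au, n(e⁻) passed = 3 × 0.08834 = 0.2650 mol.
Cells in series carry the same charge, so the same 0.2650 mol of electrons passes through cell 2.
Zn²⁺ + 2 e⁻ → Zn, so n(Zn) = 0.2650 / 2 = 0.1325 mol.
m(Zn) = 0.1325 × 65.38 = 8.66 g.

8.66 g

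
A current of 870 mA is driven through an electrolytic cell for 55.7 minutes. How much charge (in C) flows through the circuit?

Q = I·t = 0.8700 A × 3342.0 s = 2910 C.

2910 C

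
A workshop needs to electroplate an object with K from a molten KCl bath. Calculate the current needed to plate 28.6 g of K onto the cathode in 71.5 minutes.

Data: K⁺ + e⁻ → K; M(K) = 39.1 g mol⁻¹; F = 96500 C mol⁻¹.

16.5 A

n(K) = 28.6 / 39.1 = 0.7315 mol.
n(e⁻) = 1 × 0.7315 = 0.7315 mol.
Q = n(e⁻)·F = 0.7315 × 96500 = 70590 C.
I = Q/t = 70590 / 4290.0 s = 16.5 A.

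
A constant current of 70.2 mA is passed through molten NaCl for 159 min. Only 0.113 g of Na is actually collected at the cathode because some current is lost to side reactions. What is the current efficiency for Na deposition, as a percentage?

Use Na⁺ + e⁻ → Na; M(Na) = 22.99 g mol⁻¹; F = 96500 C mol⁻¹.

70.8 %

Q = I·t = 0.07020 × 9540.0 = 669.7 C; n(e⁻) = 669.7/96500 = 0.006940 mol.
Theoretical n(Na) = n(e⁻)/1 = 0.006940 mol, i.e. m_theo = 0.006940 × 22.99 = 0.1596 g.
Efficiency = m_actual / m_theo = 0.113 / 0.1596 = 70.8 %.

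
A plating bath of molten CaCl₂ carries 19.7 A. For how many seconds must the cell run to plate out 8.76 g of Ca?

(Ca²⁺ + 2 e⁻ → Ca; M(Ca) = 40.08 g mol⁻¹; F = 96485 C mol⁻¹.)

2140 s

n(Ca) = m/M = 8.76 / 40.08 = 0.2186 mol.
Each Ca atom requires 2 electrons, so n(e⁻) = 2 × 0.2186 = 0.4371 mol.
Q = n(e⁻)·F = 0.4371 × 96485 = 42180 C.
t = Q/I = 42180 / 19.70 A = 2141 s.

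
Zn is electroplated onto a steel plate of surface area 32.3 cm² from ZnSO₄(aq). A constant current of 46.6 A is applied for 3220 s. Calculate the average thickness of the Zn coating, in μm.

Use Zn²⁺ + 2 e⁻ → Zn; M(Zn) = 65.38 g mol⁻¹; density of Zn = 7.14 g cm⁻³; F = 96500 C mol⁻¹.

Q = I·t = 46.60 × 3220.0 = 150100 C; n(e⁻) = 1.555 mol.
n(Zn) = n(e⁻)/2 = 0.7775 mol, so m = 0.7775 × 65.38 = 50.83 g.
Volume = m/ρ = 50.83 / 7.14 = 7.119 cm³.
Thickness = V/A = 7.119 / 32.3 = 0.220 cm = 2200 μm.

2200 μm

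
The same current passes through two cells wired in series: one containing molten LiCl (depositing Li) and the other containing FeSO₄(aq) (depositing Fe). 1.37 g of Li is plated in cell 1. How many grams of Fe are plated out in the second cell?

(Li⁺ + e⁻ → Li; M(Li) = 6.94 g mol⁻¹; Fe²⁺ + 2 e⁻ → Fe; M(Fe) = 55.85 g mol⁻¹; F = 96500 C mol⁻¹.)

n(Li) = 1.37 / 6.94 = 0.1974 mol.
Since Li⁺ + e⁻ → Li, n(e⁻) passed = 1 × 0.1974 = 0.1974 mol.
Cells in series carry the same charge, so the same 0.1974 mol of electrons passes through cell 2.
Fe²⁺ + 2 e⁻ → Fe, so n(Fe) = 0.1974 / 2 = 0.09870 mol.
m(Fe) = 0.09870 × 55.85 = 5.51 g.

5.51 g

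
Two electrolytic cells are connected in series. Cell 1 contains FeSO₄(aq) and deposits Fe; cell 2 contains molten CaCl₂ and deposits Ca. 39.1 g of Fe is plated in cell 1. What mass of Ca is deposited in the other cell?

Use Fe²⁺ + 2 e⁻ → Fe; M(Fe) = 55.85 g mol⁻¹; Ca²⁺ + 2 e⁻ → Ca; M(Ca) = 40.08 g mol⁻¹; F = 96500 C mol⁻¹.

28.1 g

n(Fe) = 39.1 / 55.85 = 0.7001 mol.
Since Fe²⁺ + 2 e⁻ → Fe, n(e⁻) passed = 2 × 0.7001 = 1.400 mol.
Cells in series carry the same charge, so the same 1.400 mol of electrons passes through cell 2.
Ca²⁺ + 2 e⁻ → Ca, so n(Ca) = 1.400 / 2 = 0.7001 mol.
m(Ca) = 0.7001 × 40.08 = 28.1 g.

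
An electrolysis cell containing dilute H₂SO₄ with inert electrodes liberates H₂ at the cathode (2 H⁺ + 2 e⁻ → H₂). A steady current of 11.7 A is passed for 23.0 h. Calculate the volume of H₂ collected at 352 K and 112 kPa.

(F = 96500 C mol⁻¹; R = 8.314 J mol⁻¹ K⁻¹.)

131 L

Q = I·t = 11.70 A × 82800 s = 968800 C.
n(e⁻) = Q/F = 968800 / 96500 = 10.04 mol.
2 electrons are transferred per H₂ molecule, so n(H₂) = 10.04 / 2 = 5.019 mol.
V = nRT/P = (5.019 × 8.314 × 352) / (112 × 10³ Pa) = 0.131 m³ = 131 L.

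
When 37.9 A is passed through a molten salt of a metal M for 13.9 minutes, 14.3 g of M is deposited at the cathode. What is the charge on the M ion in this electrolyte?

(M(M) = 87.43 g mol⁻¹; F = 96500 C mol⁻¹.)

Q = I·t = 37.90 A × 834.00 s = 31610 C, so n(e⁻) = 31610/96500 = 0.3276 mol.
n(M) deposited = 14.3 / 87.43 = 0.1636 mol.
Electrons per atom = n(e⁻)/n(M) = 0.3276 / 0.1636 = 2.00 ≈ 2, so the ion is M²⁺.

+2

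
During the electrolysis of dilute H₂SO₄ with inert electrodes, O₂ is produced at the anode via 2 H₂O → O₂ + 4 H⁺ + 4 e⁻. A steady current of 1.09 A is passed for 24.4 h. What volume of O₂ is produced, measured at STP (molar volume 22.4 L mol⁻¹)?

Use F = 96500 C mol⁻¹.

5.56 L

Q = I·t = 1.090 A × 87840 s = 95750 C.
n(e⁻) = Q/F = 95750 / 96500 = 0.9922 mol.
4 electrons are transferred per O₂ molecule, so n(O₂) = 0.9922 / 4 = 0.2480 mol.
V = n × V_m = 0.2480 × 22.4 = 5.56 L.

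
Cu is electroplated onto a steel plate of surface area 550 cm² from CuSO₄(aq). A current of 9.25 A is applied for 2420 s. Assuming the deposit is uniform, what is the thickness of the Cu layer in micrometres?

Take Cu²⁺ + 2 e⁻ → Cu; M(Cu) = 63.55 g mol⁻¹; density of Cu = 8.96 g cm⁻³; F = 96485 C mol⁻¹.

Q = I·t = 9.250 × 2420.0 = 22380 C; n(e⁻) = 0.2320 mol.
n(Cu) = n(e⁻)/2 = 0.1160 mol, so m = 0.1160 × 63.55 = 7.372 g.
Volume = m/ρ = 7.372 / 8.96 = 0.8228 cm³.
Thickness = V/A = 0.8228 / 550 = 0.00150 cm = 15.0 μm.

15.0 μm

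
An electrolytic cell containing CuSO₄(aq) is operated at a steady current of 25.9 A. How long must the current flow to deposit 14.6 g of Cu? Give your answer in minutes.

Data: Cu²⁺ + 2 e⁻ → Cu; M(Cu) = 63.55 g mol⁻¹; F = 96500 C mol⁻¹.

28.5 min

n(Cu) = m/M = 14.6 / 63.55 = 0.2297 mol.
Each Cu atom requires 2 electrons, so n(e⁻) = 2 × 0.2297 = 0.4595 mol.
Q = n(e⁻)·F = 0.4595 × 96500 = 44340 C.
t = Q/I = 44340 / 25.90 A = 1712 s = 28.5 min.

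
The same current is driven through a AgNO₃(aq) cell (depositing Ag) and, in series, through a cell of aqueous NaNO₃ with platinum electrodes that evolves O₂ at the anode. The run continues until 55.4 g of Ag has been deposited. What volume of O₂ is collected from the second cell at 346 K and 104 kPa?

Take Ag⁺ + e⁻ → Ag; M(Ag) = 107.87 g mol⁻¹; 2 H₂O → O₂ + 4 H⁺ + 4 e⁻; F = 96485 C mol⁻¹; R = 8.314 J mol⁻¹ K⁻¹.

3.55 L

n(Ag) = 55.4 / 107.87 = 0.5136 mol, so n(e⁻) = 1 × 0.5136 = 0.5136 mol.
The cells are in series, so the same 0.5136 mol of electrons passes through the second cell.
2 H₂O → O₂ + 4 H⁺ + 4 e⁻ — 4 mol e⁻ per mol O₂, so n(O₂) = 0.5136/4 = 0.1284 mol.
V = nRT/P = (0.1284 × 8.314 × 346) / (104 × 10³) = 0.00355 m³ = 3.55 L.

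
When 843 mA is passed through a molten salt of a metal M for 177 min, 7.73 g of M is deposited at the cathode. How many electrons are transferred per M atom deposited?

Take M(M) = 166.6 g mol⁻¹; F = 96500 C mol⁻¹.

Q = I·t = 0.8430 A × 10620 s = 8953 C, so n(e⁻) = 8953/96500 = 0.09277 mol.
n(M) deposited = 7.73 / 166.6 = 0.04640 mol.
Electrons per atom = n(e⁻)/n(M) = 0.09277 / 0.04640 = 2.00 ≈ 2, so the ion is M²⁺.

2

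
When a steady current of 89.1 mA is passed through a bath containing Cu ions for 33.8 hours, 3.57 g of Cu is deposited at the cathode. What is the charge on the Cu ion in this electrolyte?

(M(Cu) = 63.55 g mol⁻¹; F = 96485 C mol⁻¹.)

+2

Q = I·t = 0.08910 A × 121680 s = 10840 C, so n(e⁻) = 10840/96485 = 0.1124 mol.
n(Cu) deposited = 3.57 / 63.55 = 0.05618 mol.
Electrons per atom = n(e⁻)/n(Cu) = 0.1124 / 0.05618 = 2.00 ≈ 2, so the ion is Cu²⁺.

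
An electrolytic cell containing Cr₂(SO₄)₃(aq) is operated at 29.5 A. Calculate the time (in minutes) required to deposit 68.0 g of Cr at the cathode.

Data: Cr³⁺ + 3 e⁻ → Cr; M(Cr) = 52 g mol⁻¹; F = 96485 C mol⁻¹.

n(Cr) = m/M = 68.0 / 52 = 1.308 mol.
Each Cr atom requires 3 electrons, so n(e⁻) = 3 × 1.308 = 3.923 mol.
Q = n(e⁻)·F = 3.923 × 96485 = 378500 C.
t = Q/I = 378500 / 29.50 A = 12830 s = 214 min.

214 min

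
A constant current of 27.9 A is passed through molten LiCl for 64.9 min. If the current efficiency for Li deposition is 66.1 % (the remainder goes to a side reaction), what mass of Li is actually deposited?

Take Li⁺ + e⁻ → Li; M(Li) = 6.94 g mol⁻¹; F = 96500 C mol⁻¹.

5.16 g

Q = I·t = 27.90 × 3894.0 = 108600 C.
n(e⁻) = 108600/96500 = 1.126 mol; theoretically n(Li) = 1.126/1 = 1.126 mol, m_theo = 7.813 g.
At 66.1 % efficiency, m_actual = 0.661 × 7.813 = 5.16 g.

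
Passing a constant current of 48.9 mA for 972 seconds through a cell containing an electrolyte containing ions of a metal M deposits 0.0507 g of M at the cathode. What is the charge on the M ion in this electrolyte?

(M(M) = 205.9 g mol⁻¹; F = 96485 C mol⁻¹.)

+2

Q = I·t = 0.04890 A × 972.00 s = 47.53 C, so n(e⁻) = 47.53/96485 = 0.0004926 mol.
n(M) deposited = 0.0507 / 205.9 = 0.0002462 mol.
Electrons per atom = n(e⁻)/n(M) = 0.0004926 / 0.0002462 = 2.00 ≈ 2, so the ion is M²⁺.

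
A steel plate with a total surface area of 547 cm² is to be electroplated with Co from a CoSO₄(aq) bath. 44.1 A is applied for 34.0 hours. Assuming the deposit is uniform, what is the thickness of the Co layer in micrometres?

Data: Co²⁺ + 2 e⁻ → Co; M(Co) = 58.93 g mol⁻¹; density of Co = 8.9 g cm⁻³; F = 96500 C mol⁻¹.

3390 μm

Q = I·t = 44.10 × 122400 = 5398000 C; n(e⁻) = 55.94 mol.
n(Co) = n(e⁻)/2 = 27.97 mol, so m = 27.97 × 58.93 = 1648 g.
Volume = m/ρ = 1648 / 8.9 = 185.2 cm³.
Thickness = V/A = 185.2 / 547 = 0.339 cm = 3390 μm.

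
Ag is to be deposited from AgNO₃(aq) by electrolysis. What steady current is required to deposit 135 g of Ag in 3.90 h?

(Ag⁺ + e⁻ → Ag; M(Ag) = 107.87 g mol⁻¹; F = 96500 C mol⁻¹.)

n(Ag) = 135 / 107.87 = 1.252 mol.
n(e⁻) = 1 × 1.252 = 1.252 mol.
Q = n(e⁻)·F = 1.252 × 96500 = 120800 C.
I = Q/t = 120800 / 14040 s = 8.60 A.

8.60 A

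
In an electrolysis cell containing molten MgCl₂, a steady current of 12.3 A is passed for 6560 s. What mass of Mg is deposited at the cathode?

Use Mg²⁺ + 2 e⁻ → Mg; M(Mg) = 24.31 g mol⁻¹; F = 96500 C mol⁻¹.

Q = I·t = 12.30 A × 6560.0 s = 80690 C.
n(e⁻) = Q/F = 80690 / 96500 = 0.8361 mol.
Mg²⁺ + 2 e⁻ → Mg, so n(Mg) = n(e⁻)/2 = 0.4181 mol.
m = n·M = 0.4181 × 24.31 = 10.2 g.

10.2 g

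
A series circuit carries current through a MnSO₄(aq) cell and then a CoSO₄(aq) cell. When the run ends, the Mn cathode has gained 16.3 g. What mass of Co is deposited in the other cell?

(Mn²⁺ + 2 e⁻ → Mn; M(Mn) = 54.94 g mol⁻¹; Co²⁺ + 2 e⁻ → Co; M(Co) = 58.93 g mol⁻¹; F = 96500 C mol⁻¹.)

17.5 g

n(Mn) = 16.3 / 54.94 = 0.2967 mol.
Since Mn²⁺ + 2 e⁻ → Mn, n(e⁻) passed = 2 × 0.2967 = 0.5934 mol.
Cells in series carry the same charge, so the same 0.5934 mol of electrons passes through cell 2.
Co²⁺ + 2 e⁻ → Co, so n(Co) = 0.5934 / 2 = 0.2967 mol.
m(Co) = 0.2967 × 58.93 = 17.5 g.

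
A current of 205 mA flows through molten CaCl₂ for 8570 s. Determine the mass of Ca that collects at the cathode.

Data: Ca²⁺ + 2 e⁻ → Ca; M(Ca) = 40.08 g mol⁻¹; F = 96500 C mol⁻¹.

Q = I·t = 0.2050 A × 8570.0 s = 1757 C.
n(e⁻) = Q/F = 1757 / 96500 = 0.01821 mol.
Ca²⁺ + 2 e⁻ → Ca, so n(Ca) = n(e⁻)/2 = 0.009103 mol.
m = n·M = 0.009103 × 40.08 = 0.365 g.

0.365 g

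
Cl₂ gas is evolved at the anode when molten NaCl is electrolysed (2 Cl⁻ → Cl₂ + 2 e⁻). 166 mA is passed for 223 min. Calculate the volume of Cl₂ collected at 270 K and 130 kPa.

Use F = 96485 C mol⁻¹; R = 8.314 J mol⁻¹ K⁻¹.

Q = I·t = 0.1660 A × 13380 s = 2221 C.
n(e⁻) = Q/F = 2221 / 96485 = 0.02302 mol.
2 electrons are transferred per Cl₂ molecule, so n(Cl₂) = 0.02302 / 2 = 0.01151 mol.
V = nRT/P = (0.01151 × 8.314 × 270) / (130 × 10³ Pa) = 1.99 × 10⁻⁴ m³ = 0.199 L.

0.199 L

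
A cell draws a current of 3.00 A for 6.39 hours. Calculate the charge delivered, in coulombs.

69000 C

Q = I·t = 3.000 A × 23004 s = 69000 C.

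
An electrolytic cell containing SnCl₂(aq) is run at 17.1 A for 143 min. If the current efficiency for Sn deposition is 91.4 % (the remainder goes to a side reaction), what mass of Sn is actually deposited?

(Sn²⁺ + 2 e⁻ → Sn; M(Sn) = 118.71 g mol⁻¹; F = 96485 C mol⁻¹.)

Q = I·t = 17.10 × 8580.0 = 146700 C.
n(e⁻) = 146700/96485 = 1.521 mol; theoretically n(Sn) = 1.521/2 = 0.7603 mol, m_theo = 90.26 g.
At 91.4 % efficiency, m_actual = 0.914 × 90.26 = 82.5 g.

82.5 g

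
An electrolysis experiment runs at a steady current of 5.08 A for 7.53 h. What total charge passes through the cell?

1.38 × 10⁵ C

Q = I·t = 5.080 A × 27108 s = 1.38 × 10⁵ C.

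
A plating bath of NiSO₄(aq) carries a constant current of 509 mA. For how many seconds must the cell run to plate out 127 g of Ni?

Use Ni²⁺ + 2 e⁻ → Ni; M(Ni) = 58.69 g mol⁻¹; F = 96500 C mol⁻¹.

8.21 × 10⁵ s

n(Ni) = m/M = 127 / 58.69 = 2.164 mol.
Each Ni atom requires 2 electrons, so n(e⁻) = 2 × 2.164 = 4.328 mol.
Q = n(e⁻)·F = 4.328 × 96500 = 417600 C.
t = Q/I = 417600 / 0.5090 A = 820500 s.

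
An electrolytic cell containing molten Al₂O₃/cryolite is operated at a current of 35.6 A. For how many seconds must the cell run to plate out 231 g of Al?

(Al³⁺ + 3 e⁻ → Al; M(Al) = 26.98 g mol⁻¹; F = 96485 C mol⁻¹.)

n(Al) = m/M = 231 / 26.98 = 8.562 mol.
Each Al atom requires 3 electrons, so n(e⁻) = 3 × 8.562 = 25.69 mol.
Q = n(e⁻)·F = 25.69 × 96485 = 2478000 C.
t = Q/I = 2478000 / 35.60 A = 69610 s.

69600 s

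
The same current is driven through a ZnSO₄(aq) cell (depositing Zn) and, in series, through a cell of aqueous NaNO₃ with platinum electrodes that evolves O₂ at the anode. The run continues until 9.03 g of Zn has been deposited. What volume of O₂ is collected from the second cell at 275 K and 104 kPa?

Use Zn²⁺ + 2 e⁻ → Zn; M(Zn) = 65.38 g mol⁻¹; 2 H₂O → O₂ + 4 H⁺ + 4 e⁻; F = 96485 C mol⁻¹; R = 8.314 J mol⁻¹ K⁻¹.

n(Zn) = 9.03 / 65.38 = 0.1381 mol, so n(e⁻) = 2 × 0.1381 = 0.2762 mol.
The cells are in series, so the same 0.2762 mol of electrons passes through the second cell.
2 H₂O → O₂ + 4 H⁺ + 4 e⁻ — 4 mol e⁻ per mol O₂, so n(O₂) = 0.2762/4 = 0.06906 mol.
V = nRT/P = (0.06906 × 8.314 × 275) / (104 × 10³) = 0.00152 m³ = 1.52 L.

1.52 L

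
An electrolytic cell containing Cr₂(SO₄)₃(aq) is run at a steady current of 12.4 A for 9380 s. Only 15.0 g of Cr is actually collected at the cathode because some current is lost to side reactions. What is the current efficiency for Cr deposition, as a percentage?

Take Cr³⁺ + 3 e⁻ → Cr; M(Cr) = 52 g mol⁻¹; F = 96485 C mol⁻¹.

71.8 %

Q = I·t = 12.40 × 9380.0 = 116300 C; n(e⁻) = 116300/96485 = 1.205 mol.
Theoretical n(Cr) = n(e⁻)/3 = 0.4018 mol, i.e. m_theo = 0.4018 × 52 = 20.90 g.
Efficiency = m_actual / m_theo = 15.0 / 20.90 = 71.8 %.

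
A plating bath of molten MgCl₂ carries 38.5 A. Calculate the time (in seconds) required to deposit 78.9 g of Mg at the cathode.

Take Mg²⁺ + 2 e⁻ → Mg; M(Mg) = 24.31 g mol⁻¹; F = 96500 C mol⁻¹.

n(Mg) = m/M = 78.9 / 24.31 = 3.246 mol.
Each Mg atom requires 2 electrons, so n(e⁻) = 2 × 3.246 = 6.491 mol.
Q = n(e⁻)·F = 6.491 × 96500 = 626400 C.
t = Q/I = 626400 / 38.50 A = 16270 s.

16300 s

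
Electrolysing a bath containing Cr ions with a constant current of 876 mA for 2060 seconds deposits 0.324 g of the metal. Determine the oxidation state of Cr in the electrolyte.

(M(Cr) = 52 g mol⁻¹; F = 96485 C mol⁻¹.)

Q = I·t = 0.8760 A × 2060.0 s = 1805 C, so n(e⁻) = 1805/96485 = 0.01870 mol.
n(Cr) deposited = 0.324 / 52 = 0.006231 mol.
Electrons per atom = n(e⁻)/n(Cr) = 0.01870 / 0.006231 = 3.00 ≈ 3, so the ion is Cr³⁺.

+3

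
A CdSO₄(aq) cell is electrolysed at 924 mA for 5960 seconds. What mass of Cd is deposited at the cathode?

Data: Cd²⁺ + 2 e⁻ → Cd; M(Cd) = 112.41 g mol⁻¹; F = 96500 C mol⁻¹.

3.21 g

Q = I·t = 0.9240 A × 5960.0 s = 5507 C.
n(e⁻) = Q/F = 5507 / 96500 = 0.05707 mol.
Cd²⁺ + 2 e⁻ → Cd, so n(Cd) = n(e⁻)/2 = 0.02853 mol.
m = n·M = 0.02853 × 112.41 = 3.21 g.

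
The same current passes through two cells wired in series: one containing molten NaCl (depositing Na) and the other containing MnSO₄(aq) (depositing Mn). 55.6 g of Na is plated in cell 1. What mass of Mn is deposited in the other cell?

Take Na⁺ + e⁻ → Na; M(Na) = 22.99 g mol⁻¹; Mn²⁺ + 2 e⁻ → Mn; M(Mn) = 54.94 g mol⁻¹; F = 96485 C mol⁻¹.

n(Na) = 55.6 / 22.99 = 2.418 mol.
Since Na⁺ + e⁻ → Na, n(e⁻) passed = 1 × 2.418 = 2.418 mol.
Cells in series carry the same charge, so the same 2.418 mol of electrons passes through cell 2.
Mn²⁺ + 2 e⁻ → Mn, so n(Mn) = 2.418 / 2 = 1.209 mol.
m(Mn) = 1.209 × 54.94 = 66.4 g.

66.4 g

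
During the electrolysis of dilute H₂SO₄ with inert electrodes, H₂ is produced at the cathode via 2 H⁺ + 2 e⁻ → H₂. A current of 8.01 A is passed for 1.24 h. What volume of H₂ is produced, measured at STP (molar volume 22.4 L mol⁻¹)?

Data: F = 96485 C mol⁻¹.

Q = I·t = 8.010 A × 4464.0 s = 35760 C.
n(e⁻) = Q/F = 35760 / 96485 = 0.3706 mol.
2 electrons are transferred per H₂ molecule, so n(H₂) = 0.3706 / 2 = 0.1853 mol.
V = n × V_m = 0.1853 × 22.4 = 4.15 L.

4.15 L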